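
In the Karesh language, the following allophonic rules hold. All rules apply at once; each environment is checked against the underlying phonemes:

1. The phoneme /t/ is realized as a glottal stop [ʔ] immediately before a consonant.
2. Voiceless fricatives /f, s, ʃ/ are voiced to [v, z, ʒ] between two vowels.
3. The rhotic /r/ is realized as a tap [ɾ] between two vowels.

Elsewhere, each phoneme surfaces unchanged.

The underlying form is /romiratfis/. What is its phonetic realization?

/r/ (word-initial) fails the environment for rule 3, so it stays [r].
/o/ (between /r/ and /m/): no rule targets it → [o].
/m/ — not in any rule's target class → [m].
/i/ stays [i].
/r/ (between /i/ and /a/): between two vowels, so rule 3 applies → [ɾ].
/a/ stays [a].
/t/ — between /a/ and /f/, immediately before a consonant — surfaces as [ʔ] (rule 1).
/f/ — between /t/ and /i/; rule 2 does not apply here → [f].
/i/ — not in any rule's target class → [i].
/s/ — word-final; rule 2 does not apply here → [s].

[romiɾaʔfis]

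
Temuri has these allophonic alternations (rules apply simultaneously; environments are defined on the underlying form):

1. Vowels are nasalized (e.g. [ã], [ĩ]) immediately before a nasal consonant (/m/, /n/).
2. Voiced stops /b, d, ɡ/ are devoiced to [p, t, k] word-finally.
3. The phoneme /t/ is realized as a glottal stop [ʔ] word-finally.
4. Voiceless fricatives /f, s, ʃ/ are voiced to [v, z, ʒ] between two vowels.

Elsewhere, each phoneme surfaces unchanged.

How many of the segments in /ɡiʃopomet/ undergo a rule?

3

Segments that undergo a rule: /ʃ/ → [ʒ] (rule 4); /o/ → [õ] (rule 1); /t/ → [ʔ] (rule 3).
All other segments surface unchanged.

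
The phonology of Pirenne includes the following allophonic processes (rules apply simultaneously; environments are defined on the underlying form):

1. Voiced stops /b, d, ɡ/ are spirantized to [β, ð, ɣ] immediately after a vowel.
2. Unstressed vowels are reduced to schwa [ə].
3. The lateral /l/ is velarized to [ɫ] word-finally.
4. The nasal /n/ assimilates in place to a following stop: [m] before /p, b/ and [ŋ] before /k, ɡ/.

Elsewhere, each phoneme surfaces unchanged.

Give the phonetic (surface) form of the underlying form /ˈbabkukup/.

[ˈbaβkəkəp]

/b/ (word-initial): rule 1 targets it, but not immediately after a vowel → unchanged [b].
/a/ (between /b/ and /b/) is in the target of rule 2 but the environment (in an unstressed syllable) is not met → [a].
/b/ meets the environment for rule 1 (immediately after a vowel) → [β].
/k/ stays [k].
/u/ meets the environment for rule 2 (in an unstressed syllable) → [ə].
/k/ (between /u/ and /u/): no rule targets it → [k].
/u/ — between /k/ and /p/, in an unstressed syllable — surfaces as [ə] (rule 2).
/p/ (word-final) is unaffected → [p].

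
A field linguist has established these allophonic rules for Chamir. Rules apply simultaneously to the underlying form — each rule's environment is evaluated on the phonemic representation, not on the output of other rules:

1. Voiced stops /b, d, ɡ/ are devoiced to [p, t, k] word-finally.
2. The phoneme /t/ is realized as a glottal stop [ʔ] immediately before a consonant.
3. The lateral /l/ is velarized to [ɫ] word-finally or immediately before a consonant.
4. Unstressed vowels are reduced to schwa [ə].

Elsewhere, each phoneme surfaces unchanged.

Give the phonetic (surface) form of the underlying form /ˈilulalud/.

/i/ — word-initial; rule 4 does not apply here → [i].
/l/ (between /i/ and /u/) fails the environment for rule 3, so it stays [l].
Rule 4 applies to /u/ (between /l/ and /l/: in an unstressed syllable) → [ə].
/l/ (between /u/ and /a/) is in the target of rule 3 but the environment (word-finally or immediately before a consonant) is not met → [l].
/a/ (between /l/ and /l/): in an unstressed syllable, so rule 4 applies → [ə].
/l/ (between /a/ and /u/): rule 3 targets it, but not word-finally or immediately before a consonant → unchanged [l].
/u/ (between /l/ and /d/) occurs in an unstressed syllable → [ə] by rule 4.
/d/ (word-final): word-finally, so rule 1 applies → [t].

[ˈilələlət]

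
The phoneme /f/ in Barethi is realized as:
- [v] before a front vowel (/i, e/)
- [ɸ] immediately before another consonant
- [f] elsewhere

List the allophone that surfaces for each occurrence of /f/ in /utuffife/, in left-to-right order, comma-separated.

Occurrence 1 (position 4): immediately before another consonant → [ɸ].
Occurrence 2 (position 5): before a front vowel (/i, e/) → [v].
Occurrence 3 (position 7): before a front vowel (/i, e/) → [v].

[ɸ], [v], [v]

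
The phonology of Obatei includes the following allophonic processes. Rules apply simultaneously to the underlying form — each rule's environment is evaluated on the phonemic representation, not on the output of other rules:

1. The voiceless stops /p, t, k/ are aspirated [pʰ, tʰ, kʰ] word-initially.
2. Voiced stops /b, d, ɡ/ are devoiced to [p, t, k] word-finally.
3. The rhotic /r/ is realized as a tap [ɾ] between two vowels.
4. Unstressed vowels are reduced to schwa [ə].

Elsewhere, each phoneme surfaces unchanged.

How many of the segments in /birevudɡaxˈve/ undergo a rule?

5

Segments that undergo a rule: /i/ → [ə] (rule 4); /r/ → [ɾ] (rule 3); /e/ → [ə] (rule 4); /u/ → [ə] (rule 4); /a/ → [ə] (rule 4).
All other segments surface unchanged.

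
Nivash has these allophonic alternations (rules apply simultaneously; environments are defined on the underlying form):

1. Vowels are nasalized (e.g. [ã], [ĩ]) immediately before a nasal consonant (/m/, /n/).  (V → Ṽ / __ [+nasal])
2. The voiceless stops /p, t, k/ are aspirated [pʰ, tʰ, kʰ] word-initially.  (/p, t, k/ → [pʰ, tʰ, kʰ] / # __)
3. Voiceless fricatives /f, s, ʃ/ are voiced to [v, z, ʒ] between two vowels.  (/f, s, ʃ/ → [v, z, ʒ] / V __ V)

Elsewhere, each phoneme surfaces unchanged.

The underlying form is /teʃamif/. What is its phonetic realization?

[tʰeʒãmif]

/t/ — word-initial, word-initially — surfaces as [tʰ] (rule 2).
/e/ (between /t/ and /ʃ/) is in the target of rule 1 but the environment (before a nasal consonant) is not met → [e].
/ʃ/ (between /e/ and /a/): between two vowels, so rule 3 applies → [ʒ].
/a/ (between /ʃ/ and /m/): before a nasal consonant, so rule 1 applies → [ã].
/i/ (between /m/ and /f/) is in the target of rule 1 but the environment (before a nasal consonant) is not met → [i].
/f/ (word-final): rule 3 targets it, but not between two vowels → unchanged [f].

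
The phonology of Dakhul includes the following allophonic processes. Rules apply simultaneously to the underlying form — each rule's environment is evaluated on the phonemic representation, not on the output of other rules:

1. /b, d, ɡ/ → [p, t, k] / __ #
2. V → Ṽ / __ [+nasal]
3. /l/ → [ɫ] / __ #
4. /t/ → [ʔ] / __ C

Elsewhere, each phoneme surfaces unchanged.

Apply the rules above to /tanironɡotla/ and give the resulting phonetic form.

/t/ (word-initial): rule 4 targets it, but not immediately before a consonant → unchanged [t].
/a/ — between /t/ and /n/, before a nasal consonant — surfaces as [ã] (rule 2).
/n/ (between /a/ and /i/): no rule targets it → [n].
/i/ (between /n/ and /r/) is in the target of rule 2 but the environment (before a nasal consonant) is not met → [i].
/r/ (between /i/ and /o/): no rule targets it → [r].
/o/ meets the environment for rule 2 (before a nasal consonant) → [õ].
/n/ stays [n].
/ɡ/ — between /n/ and /o/; rule 1 does not apply here → [ɡ].
/o/ (between /ɡ/ and /t/) is in the target of rule 2 but the environment (before a nasal consonant) is not met → [o].
/t/ meets the environment for rule 4 (immediately before a consonant) → [ʔ].
/l/ — between /t/ and /a/; rule 3 does not apply here → [l].
/a/ (word-final) fails the environment for rule 2, so it stays [a].

[tãnirõnɡoʔla]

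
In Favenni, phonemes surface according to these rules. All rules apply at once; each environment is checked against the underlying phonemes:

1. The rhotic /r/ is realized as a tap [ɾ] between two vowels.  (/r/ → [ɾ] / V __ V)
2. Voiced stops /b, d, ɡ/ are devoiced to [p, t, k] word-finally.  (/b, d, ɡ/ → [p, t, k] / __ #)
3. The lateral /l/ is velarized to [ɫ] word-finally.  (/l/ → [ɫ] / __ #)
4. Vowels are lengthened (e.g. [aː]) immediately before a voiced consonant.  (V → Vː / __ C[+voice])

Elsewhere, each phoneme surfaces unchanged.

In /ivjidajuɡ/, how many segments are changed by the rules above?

Segments that undergo a rule: /i/ → [iː] (rule 4); /i/ → [iː] (rule 4); /a/ → [aː] (rule 4); /u/ → [uː] (rule 4); /ɡ/ → [k] (rule 2).
All other segments surface unchanged.

5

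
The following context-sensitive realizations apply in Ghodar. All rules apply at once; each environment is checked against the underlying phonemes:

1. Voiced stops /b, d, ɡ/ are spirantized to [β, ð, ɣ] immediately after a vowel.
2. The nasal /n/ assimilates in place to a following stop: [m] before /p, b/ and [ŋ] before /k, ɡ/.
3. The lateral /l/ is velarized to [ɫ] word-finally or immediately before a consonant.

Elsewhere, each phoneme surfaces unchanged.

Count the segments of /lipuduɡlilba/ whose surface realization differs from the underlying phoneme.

Segments that undergo a rule: /d/ → [ð] (rule 1); /ɡ/ → [ɣ] (rule 1); /l/ → [ɫ] (rule 3).
All other segments surface unchanged.

3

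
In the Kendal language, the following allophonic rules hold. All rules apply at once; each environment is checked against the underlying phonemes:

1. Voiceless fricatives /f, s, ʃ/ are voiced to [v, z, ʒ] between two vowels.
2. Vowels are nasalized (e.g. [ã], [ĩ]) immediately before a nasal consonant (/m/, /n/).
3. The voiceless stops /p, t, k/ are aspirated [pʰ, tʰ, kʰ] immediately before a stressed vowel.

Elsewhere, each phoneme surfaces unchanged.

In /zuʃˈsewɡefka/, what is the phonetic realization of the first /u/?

/u/ (between /z/ and /ʃ/) fails the environment for rule 2, so it stays [u].

[u]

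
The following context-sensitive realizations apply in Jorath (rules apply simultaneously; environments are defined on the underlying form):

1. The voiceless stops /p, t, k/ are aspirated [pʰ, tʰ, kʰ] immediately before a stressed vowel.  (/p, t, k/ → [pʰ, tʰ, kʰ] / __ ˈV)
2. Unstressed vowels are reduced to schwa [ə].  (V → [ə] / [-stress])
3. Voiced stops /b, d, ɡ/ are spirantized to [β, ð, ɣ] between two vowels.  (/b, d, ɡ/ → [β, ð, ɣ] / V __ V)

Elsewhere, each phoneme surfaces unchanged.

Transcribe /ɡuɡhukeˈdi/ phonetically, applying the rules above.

[ɡəɡhəkəˈði]

/ɡ/ (word-initial) fails the environment for rule 3, so it stays [ɡ].
/u/ (between /ɡ/ and /ɡ/) occurs in an unstressed syllable → [ə] by rule 2.
/ɡ/ (between /u/ and /h/) is in the target of rule 3 but the environment (between two vowels) is not met → [ɡ].
/h/ stays [h].
Rule 2 applies to /u/ (between /h/ and /k/: in an unstressed syllable) → [ə].
/k/ — between /u/ and /e/; rule 1 does not apply here → [k].
/e/ meets the environment for rule 2 (in an unstressed syllable) → [ə].
/d/ (between /e/ and /i/) occurs between two vowels → [ð] by rule 3.
/i/ — word-final; rule 2 does not apply here → [i].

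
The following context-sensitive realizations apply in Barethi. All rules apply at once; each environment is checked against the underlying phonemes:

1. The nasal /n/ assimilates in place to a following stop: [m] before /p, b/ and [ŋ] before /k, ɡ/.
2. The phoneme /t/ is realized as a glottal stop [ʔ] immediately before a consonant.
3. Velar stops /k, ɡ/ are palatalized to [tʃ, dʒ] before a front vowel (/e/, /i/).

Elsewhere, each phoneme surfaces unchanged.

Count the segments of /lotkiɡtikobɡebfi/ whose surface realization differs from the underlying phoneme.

3

Segments that undergo a rule: /t/ → [ʔ] (rule 2); /k/ → [tʃ] (rule 3); /ɡ/ → [dʒ] (rule 3).
All other segments surface unchanged.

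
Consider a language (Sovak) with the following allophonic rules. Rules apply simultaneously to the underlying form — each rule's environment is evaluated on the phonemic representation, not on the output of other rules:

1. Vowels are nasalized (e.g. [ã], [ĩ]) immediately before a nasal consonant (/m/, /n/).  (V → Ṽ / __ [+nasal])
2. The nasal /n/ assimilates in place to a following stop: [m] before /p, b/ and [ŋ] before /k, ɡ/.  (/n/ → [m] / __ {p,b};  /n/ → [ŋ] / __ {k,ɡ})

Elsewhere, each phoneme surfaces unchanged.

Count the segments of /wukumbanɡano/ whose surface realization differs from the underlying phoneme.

4

Segments that undergo a rule: /u/ → [ũ] (rule 1); /a/ → [ã] (rule 1); /n/ → [ŋ] (rule 2); /a/ → [ã] (rule 1).
All other segments surface unchanged.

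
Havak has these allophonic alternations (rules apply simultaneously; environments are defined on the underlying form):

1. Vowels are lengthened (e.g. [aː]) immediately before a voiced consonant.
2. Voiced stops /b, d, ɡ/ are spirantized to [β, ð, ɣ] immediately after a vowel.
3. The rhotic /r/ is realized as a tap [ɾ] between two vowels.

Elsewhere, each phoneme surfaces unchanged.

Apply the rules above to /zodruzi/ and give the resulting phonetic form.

/z/ — not in any rule's target class → [z].
/o/ (between /z/ and /d/) occurs before a voiced consonant → [oː] by rule 1.
/d/ (between /o/ and /r/) occurs immediately after a vowel → [ð] by rule 2.
/r/ (between /d/ and /u/) fails the environment for rule 3, so it stays [r].
/u/ (between /r/ and /z/): before a voiced consonant, so rule 1 applies → [uː].
/z/ (between /u/ and /i/): no rule targets it → [z].
/i/ — word-final; rule 1 does not apply here → [i].

[zoːðruːzi]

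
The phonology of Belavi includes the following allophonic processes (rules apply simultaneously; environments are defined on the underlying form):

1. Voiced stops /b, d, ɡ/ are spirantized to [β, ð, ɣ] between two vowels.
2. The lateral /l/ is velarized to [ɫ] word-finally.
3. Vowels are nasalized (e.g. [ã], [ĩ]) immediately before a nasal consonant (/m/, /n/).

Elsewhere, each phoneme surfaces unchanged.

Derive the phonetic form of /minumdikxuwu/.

/m/ (word-initial) is unaffected → [m].
/i/ (between /m/ and /n/) occurs before a nasal consonant → [ĩ] by rule 3.
/n/ stays [n].
/u/ (between /n/ and /m/) occurs before a nasal consonant → [ũ] by rule 3.
/m/ stays [m].
/d/ (between /m/ and /i/): rule 1 targets it, but not between two vowels → unchanged [d].
/i/ — between /d/ and /k/; rule 3 does not apply here → [i].
/k/ stays [k].
/x/ — not in any rule's target class → [x].
/u/ — between /x/ and /w/; rule 3 does not apply here → [u].
/w/ stays [w].
/u/ (word-final) fails the environment for rule 3, so it stays [u].

[mĩnũmdikxuwu]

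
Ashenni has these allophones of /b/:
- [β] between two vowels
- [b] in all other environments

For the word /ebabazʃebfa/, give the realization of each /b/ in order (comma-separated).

[β], [β], [b]

Occurrence 1 (position 2): between two vowels → [β].
Occurrence 2 (position 4): between two vowels → [β].
Occurrence 3 (position 9): no conditioning environment matches → elsewhere allophone [b].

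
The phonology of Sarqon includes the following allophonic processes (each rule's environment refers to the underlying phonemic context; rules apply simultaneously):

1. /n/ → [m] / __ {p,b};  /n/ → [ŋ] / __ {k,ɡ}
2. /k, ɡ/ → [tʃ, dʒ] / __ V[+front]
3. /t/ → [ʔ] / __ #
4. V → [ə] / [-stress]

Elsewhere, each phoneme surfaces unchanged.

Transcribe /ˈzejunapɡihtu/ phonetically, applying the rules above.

/z/ (word-initial): no rule targets it → [z].
/e/ (between /z/ and /j/) fails the environment for rule 4, so it stays [e].
/j/ (between /e/ and /u/): no rule targets it → [j].
Rule 4 applies to /u/ (between /j/ and /n/: in an unstressed syllable) → [ə].
/n/ (between /u/ and /a/): rule 1 targets it, but not before a labial or velar stop → unchanged [n].
/a/ (between /n/ and /p/) occurs in an unstressed syllable → [ə] by rule 4.
/p/ (between /a/ and /ɡ/): no rule targets it → [p].
/ɡ/ (between /p/ and /i/): before a front vowel, so rule 2 applies → [dʒ].
/i/ (between /ɡ/ and /h/) occurs in an unstressed syllable → [ə] by rule 4.
/h/ (between /i/ and /t/) is unaffected → [h].
/t/ — between /h/ and /u/; rule 3 does not apply here → [t].
/u/ (word-final) occurs in an unstressed syllable → [ə] by rule 4.

[ˈzejənəpdʒəhtə]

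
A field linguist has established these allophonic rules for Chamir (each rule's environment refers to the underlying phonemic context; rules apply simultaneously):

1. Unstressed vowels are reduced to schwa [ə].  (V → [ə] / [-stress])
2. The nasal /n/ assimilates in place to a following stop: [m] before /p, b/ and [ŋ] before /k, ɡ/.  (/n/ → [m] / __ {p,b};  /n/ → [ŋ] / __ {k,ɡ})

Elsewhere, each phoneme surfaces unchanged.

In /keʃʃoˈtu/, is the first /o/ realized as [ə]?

Yes

/o/ (between /ʃ/ and /t/): in an unstressed syllable, so rule 1 applies → [ə].
The actual realization is [ə], which matches [ə].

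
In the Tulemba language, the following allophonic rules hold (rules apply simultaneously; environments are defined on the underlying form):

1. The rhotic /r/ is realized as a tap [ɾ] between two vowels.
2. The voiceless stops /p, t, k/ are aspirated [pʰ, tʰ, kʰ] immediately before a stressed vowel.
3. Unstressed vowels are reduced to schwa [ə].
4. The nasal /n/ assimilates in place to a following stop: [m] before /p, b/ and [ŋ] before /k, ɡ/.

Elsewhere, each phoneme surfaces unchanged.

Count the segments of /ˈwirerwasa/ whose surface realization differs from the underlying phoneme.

Segments that undergo a rule: /r/ → [ɾ] (rule 1); /e/ → [ə] (rule 3); /a/ → [ə] (rule 3); /a/ → [ə] (rule 3).
All other segments surface unchanged.

4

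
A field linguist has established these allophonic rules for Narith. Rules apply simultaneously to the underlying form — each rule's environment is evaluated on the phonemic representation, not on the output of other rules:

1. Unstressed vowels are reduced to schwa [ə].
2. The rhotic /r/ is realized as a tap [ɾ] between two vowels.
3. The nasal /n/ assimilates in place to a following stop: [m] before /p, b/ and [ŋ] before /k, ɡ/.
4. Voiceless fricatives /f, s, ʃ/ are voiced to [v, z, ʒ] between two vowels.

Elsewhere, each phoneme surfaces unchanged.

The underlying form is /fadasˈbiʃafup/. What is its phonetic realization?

/f/ (word-initial) fails the environment for rule 4, so it stays [f].
/a/ — between /f/ and /d/, in an unstressed syllable — surfaces as [ə] (rule 1).
/d/ — not in any rule's target class → [d].
/a/ (between /d/ and /s/): in an unstressed syllable, so rule 1 applies → [ə].
/s/ — between /a/ and /b/; rule 4 does not apply here → [s].
/b/ — not in any rule's target class → [b].
/i/ — between /b/ and /ʃ/; rule 1 does not apply here → [i].
Rule 4 applies to /ʃ/ (between /i/ and /a/: between two vowels) → [ʒ].
/a/ meets the environment for rule 1 (in an unstressed syllable) → [ə].
/f/ (between /a/ and /u/) occurs between two vowels → [v] by rule 4.
/u/ — between /f/ and /p/, in an unstressed syllable — surfaces as [ə] (rule 1).
/p/ (word-final) is unaffected → [p].

[fədəsˈbiʒəvəp]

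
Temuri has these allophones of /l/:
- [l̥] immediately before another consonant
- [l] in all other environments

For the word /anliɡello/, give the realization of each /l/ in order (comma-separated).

[l], [l̥], [l]

Occurrence 1 (position 3): no conditioning environment matches → elsewhere allophone [l].
Occurrence 2 (position 7): immediately before another consonant → [l̥].
Occurrence 3 (position 8): no conditioning environment matches → elsewhere allophone [l].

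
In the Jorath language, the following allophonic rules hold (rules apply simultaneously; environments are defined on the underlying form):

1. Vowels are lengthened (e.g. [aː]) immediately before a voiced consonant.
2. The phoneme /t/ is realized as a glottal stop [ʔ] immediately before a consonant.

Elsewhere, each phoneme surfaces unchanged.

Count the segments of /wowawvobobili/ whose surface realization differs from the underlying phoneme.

5

Segments that undergo a rule: /o/ → [oː] (rule 1); /a/ → [aː] (rule 1); /o/ → [oː] (rule 1); /o/ → [oː] (rule 1); /i/ → [iː] (rule 1).
All other segments surface unchanged.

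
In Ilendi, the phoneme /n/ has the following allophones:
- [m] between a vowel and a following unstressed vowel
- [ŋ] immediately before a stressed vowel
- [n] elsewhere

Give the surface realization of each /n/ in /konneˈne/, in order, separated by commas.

[n], [n], [ŋ]

Occurrence 1 (position 3): no conditioning environment matches → elsewhere allophone [n].
Occurrence 2 (position 4): no conditioning environment matches → elsewhere allophone [n].
Occurrence 3 (position 6): immediately before a stressed vowel → [ŋ].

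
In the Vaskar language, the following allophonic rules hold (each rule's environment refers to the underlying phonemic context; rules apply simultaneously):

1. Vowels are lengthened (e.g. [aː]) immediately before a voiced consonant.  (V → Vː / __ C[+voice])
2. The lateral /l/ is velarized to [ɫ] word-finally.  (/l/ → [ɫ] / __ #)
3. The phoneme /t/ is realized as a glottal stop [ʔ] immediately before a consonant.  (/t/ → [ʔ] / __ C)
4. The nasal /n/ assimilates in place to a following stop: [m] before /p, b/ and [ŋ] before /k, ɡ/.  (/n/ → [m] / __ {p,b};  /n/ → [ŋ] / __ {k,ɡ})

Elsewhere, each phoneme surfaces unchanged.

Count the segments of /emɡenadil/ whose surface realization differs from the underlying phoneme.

Segments that undergo a rule: /e/ → [eː] (rule 1); /e/ → [eː] (rule 1); /a/ → [aː] (rule 1); /i/ → [iː] (rule 1); /l/ → [ɫ] (rule 2).
All other segments surface unchanged.

5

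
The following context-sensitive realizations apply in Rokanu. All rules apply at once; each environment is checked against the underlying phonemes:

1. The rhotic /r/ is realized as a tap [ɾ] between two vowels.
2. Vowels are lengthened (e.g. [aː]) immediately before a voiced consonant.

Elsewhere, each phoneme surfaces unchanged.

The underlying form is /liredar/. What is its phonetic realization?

[liːɾeːdaːr]

/l/ stays [l].
/i/ meets the environment for rule 2 (before a voiced consonant) → [iː].
/r/ — between /i/ and /e/, between two vowels — surfaces as [ɾ] (rule 1).
Rule 2 applies to /e/ (between /r/ and /d/: before a voiced consonant) → [eː].
/d/ (between /e/ and /a/) is unaffected → [d].
Rule 2 applies to /a/ (between /d/ and /r/: before a voiced consonant) → [aː].
/r/ (word-final) fails the environment for rule 1, so it stays [r].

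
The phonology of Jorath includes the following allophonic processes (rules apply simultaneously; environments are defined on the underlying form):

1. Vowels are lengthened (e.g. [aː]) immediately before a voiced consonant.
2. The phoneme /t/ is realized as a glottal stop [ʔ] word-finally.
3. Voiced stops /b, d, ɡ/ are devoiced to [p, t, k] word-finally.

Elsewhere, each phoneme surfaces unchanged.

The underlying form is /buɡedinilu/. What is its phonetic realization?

/b/ (word-initial) is in the target of rule 3 but the environment (word-finally) is not met → [b].
/u/ (between /b/ and /ɡ/): before a voiced consonant, so rule 1 applies → [uː].
/ɡ/ (between /u/ and /e/) is in the target of rule 3 but the environment (word-finally) is not met → [ɡ].
/e/ meets the environment for rule 1 (before a voiced consonant) → [eː].
/d/ (between /e/ and /i/) is in the target of rule 3 but the environment (word-finally) is not met → [d].
Rule 1 applies to /i/ (between /d/ and /n/: before a voiced consonant) → [iː].
/i/ — between /n/ and /l/, before a voiced consonant — surfaces as [iː] (rule 1).
/u/ (word-final) fails the environment for rule 1, so it stays [u].

[buːɡeːdiːniːlu]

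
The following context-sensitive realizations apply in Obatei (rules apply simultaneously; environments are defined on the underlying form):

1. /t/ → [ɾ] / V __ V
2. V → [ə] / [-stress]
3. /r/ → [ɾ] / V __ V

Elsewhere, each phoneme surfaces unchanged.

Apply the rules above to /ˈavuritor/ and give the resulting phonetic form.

[ˈavəɾəɾər]

/a/ — word-initial; rule 2 does not apply here → [a].
/v/ (between /a/ and /u/) is unaffected → [v].
/u/ (between /v/ and /r/) occurs in an unstressed syllable → [ə] by rule 2.
/r/ meets the environment for rule 3 (between two vowels) → [ɾ].
Rule 2 applies to /i/ (between /r/ and /t/: in an unstressed syllable) → [ə].
/t/ meets the environment for rule 1 (between two vowels) → [ɾ].
Rule 2 applies to /o/ (between /t/ and /r/: in an unstressed syllable) → [ə].
/r/ — word-final; rule 3 does not apply here → [r].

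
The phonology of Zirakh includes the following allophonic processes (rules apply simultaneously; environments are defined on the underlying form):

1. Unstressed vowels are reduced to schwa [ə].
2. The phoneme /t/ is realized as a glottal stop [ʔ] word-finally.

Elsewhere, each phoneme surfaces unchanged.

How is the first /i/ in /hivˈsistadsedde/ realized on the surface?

[ə]

/i/ (between /h/ and /v/) occurs in an unstressed syllable → [ə] by rule 1.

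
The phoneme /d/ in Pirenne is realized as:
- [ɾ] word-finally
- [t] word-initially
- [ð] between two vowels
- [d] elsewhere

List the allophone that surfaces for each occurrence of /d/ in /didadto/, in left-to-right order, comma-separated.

Occurrence 1 (position 1): word-initially → [t].
Occurrence 2 (position 3): between two vowels → [ð].
Occurrence 3 (position 5): no conditioning environment matches → elsewhere allophone [d].

[t], [ð], [d]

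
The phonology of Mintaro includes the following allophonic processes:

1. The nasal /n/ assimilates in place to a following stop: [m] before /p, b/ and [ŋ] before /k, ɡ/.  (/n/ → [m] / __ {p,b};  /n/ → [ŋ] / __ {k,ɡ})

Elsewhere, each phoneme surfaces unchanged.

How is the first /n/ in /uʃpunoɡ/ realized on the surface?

/n/ (between /u/ and /o/): rule 1 targets it, but not before a labial or velar stop → unchanged [n].

[n]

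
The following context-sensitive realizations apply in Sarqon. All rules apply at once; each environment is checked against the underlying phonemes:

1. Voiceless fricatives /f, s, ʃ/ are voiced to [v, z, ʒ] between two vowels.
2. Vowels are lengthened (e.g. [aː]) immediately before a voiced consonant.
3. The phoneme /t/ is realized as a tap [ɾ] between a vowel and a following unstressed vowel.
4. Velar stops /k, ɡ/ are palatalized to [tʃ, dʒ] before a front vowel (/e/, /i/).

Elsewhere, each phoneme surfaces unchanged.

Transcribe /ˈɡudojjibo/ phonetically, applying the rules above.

[ˈɡuːdoːjjiːbo]

/ɡ/ (word-initial) fails the environment for rule 4, so it stays [ɡ].
Rule 2 applies to /u/ (between /ɡ/ and /d/: before a voiced consonant) → [uː].
/d/ stays [d].
/o/ (between /d/ and /j/): before a voiced consonant, so rule 2 applies → [oː].
/j/ — not in any rule's target class → [j].
/j/ (between /j/ and /i/): no rule targets it → [j].
Rule 2 applies to /i/ (between /j/ and /b/: before a voiced consonant) → [iː].
/b/ stays [b].
/o/ (word-final) is in the target of rule 2 but the environment (before a voiced consonant) is not met → [o].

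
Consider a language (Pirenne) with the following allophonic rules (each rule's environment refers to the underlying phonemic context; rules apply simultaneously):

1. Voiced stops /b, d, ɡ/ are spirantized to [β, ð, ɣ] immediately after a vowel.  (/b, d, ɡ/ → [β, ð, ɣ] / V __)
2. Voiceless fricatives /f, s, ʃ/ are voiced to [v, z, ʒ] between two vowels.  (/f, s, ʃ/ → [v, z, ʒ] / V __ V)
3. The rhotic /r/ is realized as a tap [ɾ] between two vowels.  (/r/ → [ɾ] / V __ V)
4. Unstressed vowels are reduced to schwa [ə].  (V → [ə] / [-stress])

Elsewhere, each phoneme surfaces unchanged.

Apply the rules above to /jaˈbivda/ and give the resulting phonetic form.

/j/ (word-initial): no rule targets it → [j].
/a/ (between /j/ and /b/): in an unstressed syllable, so rule 4 applies → [ə].
Rule 1 applies to /b/ (between /a/ and /i/: immediately after a vowel) → [β].
/i/ (between /b/ and /v/) is in the target of rule 4 but the environment (in an unstressed syllable) is not met → [i].
/v/ — not in any rule's target class → [v].
/d/ (between /v/ and /a/) fails the environment for rule 1, so it stays [d].
/a/ (word-final) occurs in an unstressed syllable → [ə] by rule 4.

[jəˈβivdə]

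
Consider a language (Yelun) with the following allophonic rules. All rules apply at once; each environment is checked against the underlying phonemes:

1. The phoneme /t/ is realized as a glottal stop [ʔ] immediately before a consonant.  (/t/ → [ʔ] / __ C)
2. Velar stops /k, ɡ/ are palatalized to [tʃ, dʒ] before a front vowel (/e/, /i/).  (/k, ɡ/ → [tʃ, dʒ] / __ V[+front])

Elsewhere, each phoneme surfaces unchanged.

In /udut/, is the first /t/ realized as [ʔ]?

No

/t/ (word-final): rule 1 targets it, but not immediately before a consonant → unchanged [t].
The actual realization is [t], not [ʔ].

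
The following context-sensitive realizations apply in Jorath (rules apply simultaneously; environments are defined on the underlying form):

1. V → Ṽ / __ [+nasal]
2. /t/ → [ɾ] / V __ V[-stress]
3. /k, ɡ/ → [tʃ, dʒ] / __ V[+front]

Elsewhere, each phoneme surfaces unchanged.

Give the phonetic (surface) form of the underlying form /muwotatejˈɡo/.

/m/ (word-initial) is unaffected → [m].
/u/ — between /m/ and /w/; rule 1 does not apply here → [u].
/w/ stays [w].
/o/ (between /w/ and /t/) is in the target of rule 1 but the environment (before a nasal consonant) is not met → [o].
/t/ meets the environment for rule 2 (between a vowel and a following unstressed vowel) → [ɾ].
/a/ (between /t/ and /t/): rule 1 targets it, but not before a nasal consonant → unchanged [a].
/t/ meets the environment for rule 2 (between a vowel and a following unstressed vowel) → [ɾ].
/e/ (between /t/ and /j/): rule 1 targets it, but not before a nasal consonant → unchanged [e].
/j/ (between /e/ and /ɡ/): no rule targets it → [j].
/ɡ/ (between /j/ and /o/) is in the target of rule 3 but the environment (before a front vowel) is not met → [ɡ].
/o/ (word-final) fails the environment for rule 1, so it stays [o].

[muwoɾaɾejˈɡo]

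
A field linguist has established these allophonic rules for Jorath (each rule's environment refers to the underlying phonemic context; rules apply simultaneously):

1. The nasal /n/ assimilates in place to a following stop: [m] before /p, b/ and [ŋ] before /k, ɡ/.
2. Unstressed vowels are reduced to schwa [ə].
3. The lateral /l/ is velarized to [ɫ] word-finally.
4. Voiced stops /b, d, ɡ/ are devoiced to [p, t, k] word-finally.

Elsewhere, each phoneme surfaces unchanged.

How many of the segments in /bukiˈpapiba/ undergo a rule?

Segments that undergo a rule: /u/ → [ə] (rule 2); /i/ → [ə] (rule 2); /i/ → [ə] (rule 2); /a/ → [ə] (rule 2).
All other segments surface unchanged.

4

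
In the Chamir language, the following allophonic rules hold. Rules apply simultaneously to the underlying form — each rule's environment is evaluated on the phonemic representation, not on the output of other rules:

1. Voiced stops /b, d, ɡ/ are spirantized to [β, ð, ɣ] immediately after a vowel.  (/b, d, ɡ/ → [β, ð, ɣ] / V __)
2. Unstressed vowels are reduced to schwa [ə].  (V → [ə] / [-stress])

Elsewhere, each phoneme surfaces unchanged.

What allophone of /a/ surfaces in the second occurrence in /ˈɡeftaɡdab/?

/a/ (between /d/ and /b/) occurs in an unstressed syllable → [ə] by rule 2.

[ə]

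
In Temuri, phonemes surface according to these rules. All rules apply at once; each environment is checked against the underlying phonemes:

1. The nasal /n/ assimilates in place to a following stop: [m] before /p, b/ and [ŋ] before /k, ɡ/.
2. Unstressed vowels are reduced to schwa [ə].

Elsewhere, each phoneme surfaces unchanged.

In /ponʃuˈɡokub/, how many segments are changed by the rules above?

3

Segments that undergo a rule: /o/ → [ə] (rule 2); /u/ → [ə] (rule 2); /u/ → [ə] (rule 2).
All other segments surface unchanged.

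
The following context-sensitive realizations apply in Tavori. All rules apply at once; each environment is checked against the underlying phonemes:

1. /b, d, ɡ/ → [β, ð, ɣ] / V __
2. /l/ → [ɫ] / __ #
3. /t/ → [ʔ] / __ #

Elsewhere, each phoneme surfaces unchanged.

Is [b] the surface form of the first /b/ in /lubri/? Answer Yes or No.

Rule 1 applies to /b/ (between /u/ and /r/: immediately after a vowel) → [β].
The actual realization is [β], not [b].

No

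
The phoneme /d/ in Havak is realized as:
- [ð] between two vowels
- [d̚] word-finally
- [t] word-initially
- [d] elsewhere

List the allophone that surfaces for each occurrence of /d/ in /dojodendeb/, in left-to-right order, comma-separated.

[t], [ð], [d]

Occurrence 1 (position 1): word-initially → [t].
Occurrence 2 (position 5): between two vowels → [ð].
Occurrence 3 (position 8): no conditioning environment matches → elsewhere allophone [d].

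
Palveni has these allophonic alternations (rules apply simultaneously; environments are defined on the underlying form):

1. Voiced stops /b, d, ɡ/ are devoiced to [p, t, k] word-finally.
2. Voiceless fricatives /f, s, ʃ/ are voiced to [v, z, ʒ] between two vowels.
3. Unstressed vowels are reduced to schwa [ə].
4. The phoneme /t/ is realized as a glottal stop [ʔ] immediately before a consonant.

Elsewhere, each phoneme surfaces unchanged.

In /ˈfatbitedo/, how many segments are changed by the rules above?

4

Segments that undergo a rule: /t/ → [ʔ] (rule 4); /i/ → [ə] (rule 3); /e/ → [ə] (rule 3); /o/ → [ə] (rule 3).
All other segments surface unchanged.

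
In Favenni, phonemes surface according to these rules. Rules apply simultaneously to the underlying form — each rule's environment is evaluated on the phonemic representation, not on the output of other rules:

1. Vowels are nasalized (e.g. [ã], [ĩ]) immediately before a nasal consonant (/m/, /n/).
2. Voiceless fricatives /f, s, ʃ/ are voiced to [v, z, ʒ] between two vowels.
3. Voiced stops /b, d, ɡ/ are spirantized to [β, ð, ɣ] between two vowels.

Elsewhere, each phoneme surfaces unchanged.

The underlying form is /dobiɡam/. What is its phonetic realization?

[doβiɣãm]

/d/ (word-initial): rule 3 targets it, but not between two vowels → unchanged [d].
/o/ (between /d/ and /b/) is in the target of rule 1 but the environment (before a nasal consonant) is not met → [o].
/b/ (between /o/ and /i/): between two vowels, so rule 3 applies → [β].
/i/ — between /b/ and /ɡ/; rule 1 does not apply here → [i].
/ɡ/ — between /i/ and /a/, between two vowels — surfaces as [ɣ] (rule 3).
/a/ (between /ɡ/ and /m/) occurs before a nasal consonant → [ã] by rule 1.
/m/ stays [m].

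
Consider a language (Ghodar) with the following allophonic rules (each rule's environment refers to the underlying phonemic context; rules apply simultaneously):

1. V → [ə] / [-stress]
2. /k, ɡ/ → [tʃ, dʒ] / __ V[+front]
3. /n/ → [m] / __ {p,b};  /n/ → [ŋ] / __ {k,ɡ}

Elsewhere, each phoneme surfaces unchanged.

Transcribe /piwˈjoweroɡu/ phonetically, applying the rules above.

/p/ (word-initial) is unaffected → [p].
/i/ — between /p/ and /w/, in an unstressed syllable — surfaces as [ə] (rule 1).
/w/ — not in any rule's target class → [w].
/j/ stays [j].
/o/ (between /j/ and /w/) is in the target of rule 1 but the environment (in an unstressed syllable) is not met → [o].
/w/ — not in any rule's target class → [w].
/e/ — between /w/ and /r/, in an unstressed syllable — surfaces as [ə] (rule 1).
/r/ — not in any rule's target class → [r].
Rule 1 applies to /o/ (between /r/ and /ɡ/: in an unstressed syllable) → [ə].
/ɡ/ — between /o/ and /u/; rule 2 does not apply here → [ɡ].
/u/ (word-final): in an unstressed syllable, so rule 1 applies → [ə].

[pəwˈjowərəɡə]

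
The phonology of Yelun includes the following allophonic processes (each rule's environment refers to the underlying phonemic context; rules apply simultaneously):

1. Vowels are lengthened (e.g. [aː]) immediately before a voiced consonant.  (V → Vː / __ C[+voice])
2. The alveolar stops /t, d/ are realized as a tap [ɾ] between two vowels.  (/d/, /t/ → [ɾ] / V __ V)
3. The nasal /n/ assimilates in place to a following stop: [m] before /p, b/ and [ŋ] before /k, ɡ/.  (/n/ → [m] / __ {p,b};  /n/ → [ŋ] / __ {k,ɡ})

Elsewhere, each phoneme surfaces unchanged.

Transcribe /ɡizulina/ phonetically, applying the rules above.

/ɡ/ (word-initial) is unaffected → [ɡ].
/i/ (between /ɡ/ and /z/): before a voiced consonant, so rule 1 applies → [iː].
/z/ stays [z].
/u/ (between /z/ and /l/) occurs before a voiced consonant → [uː] by rule 1.
/l/ stays [l].
/i/ — between /l/ and /n/, before a voiced consonant — surfaces as [iː] (rule 1).
/n/ (between /i/ and /a/): rule 3 targets it, but not before a labial or velar stop → unchanged [n].
/a/ (word-final) fails the environment for rule 1, so it stays [a].

[ɡiːzuːliːna]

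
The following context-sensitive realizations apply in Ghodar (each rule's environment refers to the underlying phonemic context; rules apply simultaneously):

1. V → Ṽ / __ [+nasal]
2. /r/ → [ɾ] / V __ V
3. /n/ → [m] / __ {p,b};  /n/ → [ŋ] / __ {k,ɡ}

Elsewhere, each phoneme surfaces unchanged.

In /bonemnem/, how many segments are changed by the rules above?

3

Segments that undergo a rule: /o/ → [õ] (rule 1); /e/ → [ẽ] (rule 1); /e/ → [ẽ] (rule 1).
All other segments surface unchanged.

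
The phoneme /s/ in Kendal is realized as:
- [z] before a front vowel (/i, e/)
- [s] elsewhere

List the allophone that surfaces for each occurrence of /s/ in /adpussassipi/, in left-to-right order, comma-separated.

[s], [s], [s], [z]

Occurrence 1 (position 5): no conditioning environment matches → elsewhere allophone [s].
Occurrence 2 (position 6): no conditioning environment matches → elsewhere allophone [s].
Occurrence 3 (position 8): no conditioning environment matches → elsewhere allophone [s].
Occurrence 4 (position 9): before a front vowel (/i, e/) → [z].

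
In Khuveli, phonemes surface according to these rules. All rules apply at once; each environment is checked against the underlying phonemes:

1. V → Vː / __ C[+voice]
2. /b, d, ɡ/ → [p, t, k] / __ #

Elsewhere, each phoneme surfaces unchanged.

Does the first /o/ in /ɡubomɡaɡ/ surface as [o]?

Rule 1 applies to /o/ (between /b/ and /m/: before a voiced consonant) → [oː].
The actual realization is [oː], not [o].

No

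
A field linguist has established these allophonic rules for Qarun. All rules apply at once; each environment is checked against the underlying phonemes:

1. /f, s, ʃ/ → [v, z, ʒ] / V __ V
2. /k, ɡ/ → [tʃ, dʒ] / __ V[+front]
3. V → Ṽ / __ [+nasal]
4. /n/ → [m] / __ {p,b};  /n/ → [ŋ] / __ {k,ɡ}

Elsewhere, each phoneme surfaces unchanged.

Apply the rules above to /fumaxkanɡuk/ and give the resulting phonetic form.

[fũmaxkãŋɡuk]

/f/ (word-initial) is in the target of rule 1 but the environment (between two vowels) is not met → [f].
/u/ meets the environment for rule 3 (before a nasal consonant) → [ũ].
/m/ — not in any rule's target class → [m].
/a/ (between /m/ and /x/): rule 3 targets it, but not before a nasal consonant → unchanged [a].
/x/ stays [x].
/k/ (between /x/ and /a/): rule 2 targets it, but not before a front vowel → unchanged [k].
/a/ — between /k/ and /n/, before a nasal consonant — surfaces as [ã] (rule 3).
/n/ — between /a/ and /ɡ/, before a labial or velar stop — surfaces as [ŋ] (rule 4).
/ɡ/ (between /n/ and /u/) fails the environment for rule 2, so it stays [ɡ].
/u/ (between /ɡ/ and /k/) is in the target of rule 3 but the environment (before a nasal consonant) is not met → [u].
/k/ (word-final): rule 2 targets it, but not before a front vowel → unchanged [k].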